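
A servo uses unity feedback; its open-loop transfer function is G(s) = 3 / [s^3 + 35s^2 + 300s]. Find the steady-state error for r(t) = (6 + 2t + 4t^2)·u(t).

infinity

Lowest-order denominator term is 300s, so the open loop has 1 pole at the origin → type 1 system. By superposition:
  • 6: tracked with zero error.
  • 2t: e_ss = 2/K_v with K_v=0.01 → 200.
  • 4t^2: a type-1 system cannot track it, e_ss → ∞.
The unbounded component dominates.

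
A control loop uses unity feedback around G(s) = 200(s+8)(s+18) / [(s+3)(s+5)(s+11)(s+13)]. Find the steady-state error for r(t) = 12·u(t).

1716/2063

G(s) has no factors of s in the denominator, so the system is type 0.
K_p = lim_{s→0} G(s) = 200·8·18 / (3·5·11·13) = 1920/143.
e_ss = 12/(1 + K_p) = 12/(2063/143) = 1716/2063.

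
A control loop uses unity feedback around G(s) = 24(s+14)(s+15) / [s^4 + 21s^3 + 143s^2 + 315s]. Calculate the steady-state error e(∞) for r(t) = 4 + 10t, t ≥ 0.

The denominator has no term below 315s — 1 pole at s=0, type 1. Treating each term separately:
  • 4: tracked with zero error.
  • 10t: e_ss = 10/K_v with K_v=16 → 0.625.
Total e_ss = 0.625.

0.625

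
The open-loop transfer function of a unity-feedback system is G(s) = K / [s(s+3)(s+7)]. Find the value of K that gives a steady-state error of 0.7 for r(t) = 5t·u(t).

One free integrator in G(s): this is a type 1 system.
K_v = lim_{s→0} s·G(s) = K / (3·7) = (1/21)·K.
e_ss = 5/K_v = 0.7 ⇒ K_v = 50/7 ⇒ K = (50/7)/(1/21) = 150.

150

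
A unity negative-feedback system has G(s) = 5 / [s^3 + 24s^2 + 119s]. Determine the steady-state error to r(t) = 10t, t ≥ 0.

238

The denominator has no term below 119s — 1 pole at s=0, type 1.
K_v = lim_{s→0} s·G(s) = 5 / 119 = 5/119.
e_ss = 10/K_v = 10/(5/119) = 238.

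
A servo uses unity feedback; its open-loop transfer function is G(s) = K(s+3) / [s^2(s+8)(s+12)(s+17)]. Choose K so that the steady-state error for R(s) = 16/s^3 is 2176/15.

System type = 2 (two poles at s=0).
K_a = lim_{s→0} s^2·G(s) = K·3 / (8·12·17) = (1/544)·K.
e_ss = 16/K_a = 2176/15 ⇒ K_a = 15/136 ⇒ K = (15/136)/(1/544) = 60.

60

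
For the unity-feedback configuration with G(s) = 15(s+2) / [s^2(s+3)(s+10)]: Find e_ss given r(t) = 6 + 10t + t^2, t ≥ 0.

2

The open loop has two poles at the origin → type 2 system. Treating each term separately:
  • 6: tracked with zero error.
  • 10t: tracked with zero error.
  • t^2: e_ss = 2/K_a with K_a=1 → 2.
Total e_ss = 2.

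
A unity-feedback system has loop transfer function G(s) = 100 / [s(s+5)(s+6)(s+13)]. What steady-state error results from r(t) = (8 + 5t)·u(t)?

19.5

System type = 1 (one pole at s=0). Taking each input component in turn:
  • 8: tracked with zero error.
  • 5t: e_ss = 5/K_v with K_v=10/39 → 19.5.
Total e_ss = 19.5.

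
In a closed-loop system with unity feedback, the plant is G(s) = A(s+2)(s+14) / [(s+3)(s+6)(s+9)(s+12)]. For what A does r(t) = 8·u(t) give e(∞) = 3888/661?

G(s) has no factors of s in the denominator, so the system is type 0.
K_p = lim_{s→0} G(s) = A·2·14 / (3·6·9·12) = (7/486)·A.
e_ss = 8/(1 + K_p) = 3888/661 ⇒ 1 + (7/486)·A = 661/486 ⇒ A = 25.

25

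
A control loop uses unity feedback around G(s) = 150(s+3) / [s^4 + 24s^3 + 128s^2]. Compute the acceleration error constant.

225/64

The denominator has no term below 128s^2 — 2 poles at s=0, type 2.
K_a = lim_{s→0} s^2·G(s) = 150·3 / 128 = 225/64.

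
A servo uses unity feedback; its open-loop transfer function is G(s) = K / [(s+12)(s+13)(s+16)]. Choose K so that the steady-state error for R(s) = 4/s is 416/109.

120

The open loop has no poles at the origin → type 0 system.
K_p = lim_{s→0} G(s) = K / (12·13·16) = (1/2496)·K.
e_ss = 4/(1 + K_p) = 416/109 ⇒ 1 + (1/2496)·K = 109/104 ⇒ K = 120.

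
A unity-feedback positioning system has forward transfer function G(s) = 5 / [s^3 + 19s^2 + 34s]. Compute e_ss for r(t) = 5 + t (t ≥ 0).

The denominator has no term below 34s — 1 pole at s=0, type 1. Taking each input component in turn:
  • 5: tracked with zero error.
  • t: e_ss = 1/K_v with K_v=5/34 → 6.8.
Total e_ss = 6.8.

6.8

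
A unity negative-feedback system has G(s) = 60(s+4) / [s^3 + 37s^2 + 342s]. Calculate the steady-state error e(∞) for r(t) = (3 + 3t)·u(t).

4.275

Lowest-order denominator term is 342s, so the open loop has 1 pole at the origin → type 1 system. Treating each term separately:
  • 3: tracked with zero error.
  • 3t: e_ss = 3/K_v with K_v=40/57 → 4.275.
Total e_ss = 4.275.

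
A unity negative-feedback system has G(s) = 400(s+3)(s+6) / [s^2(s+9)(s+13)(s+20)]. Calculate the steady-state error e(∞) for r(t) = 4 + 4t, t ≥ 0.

The open loop has two poles at the origin → type 2 system. Taking each input component in turn:
  • 4: tracked with zero error.
  • 4t: tracked with zero error.
Total e_ss = 0.

0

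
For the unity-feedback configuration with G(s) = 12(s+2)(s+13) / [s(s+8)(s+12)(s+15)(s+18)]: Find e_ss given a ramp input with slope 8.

8640/13

The open loop has one pole at the origin → type 1 system.
K_v = lim_{s→0} s·G(s) = 12·2·13 / (8·12·15·18) = 13/1080.
e_ss = 8/K_v = 8/(13/1080) = 8640/13.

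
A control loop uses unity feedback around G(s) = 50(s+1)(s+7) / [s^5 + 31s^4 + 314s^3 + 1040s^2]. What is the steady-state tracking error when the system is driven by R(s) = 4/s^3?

416/35

Lowest-order denominator term is 1040s^2, so the open loop has 2 poles at the origin → type 2 system.
K_a = lim_{s→0} s^2·G(s) = 50·1·7 / 1040 = 35/104.
r(t) = 2t^2 gives R(s) = 4/s^3.
e_ss = 4/K_a = 4/(35/104) = 416/35.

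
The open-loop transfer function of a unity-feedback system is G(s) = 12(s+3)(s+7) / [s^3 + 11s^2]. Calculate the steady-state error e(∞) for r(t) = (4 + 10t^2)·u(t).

Lowest-order denominator term is 11s^2, so the open loop has 2 poles at the origin → type 2 system. Taking each input component in turn:
  • 4: tracked with zero error.
  • 10t^2: e_ss = 20/K_a with K_a=252/11 → 55/63.
Total e_ss = 55/63.

55/63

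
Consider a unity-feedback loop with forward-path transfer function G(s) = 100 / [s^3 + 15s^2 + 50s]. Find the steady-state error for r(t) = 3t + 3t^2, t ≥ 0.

infinity

Lowest-order denominator term is 50s, so the open loop has 1 pole at the origin → type 1 system. By superposition:
  • 3t: e_ss = 3/K_v with K_v=2 → 1.5.
  • 3t^2: a type-1 system cannot track it, e_ss → ∞.
The unbounded component dominates.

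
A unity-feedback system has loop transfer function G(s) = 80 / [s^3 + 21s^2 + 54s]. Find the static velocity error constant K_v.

Factoring s from the denominator leaves a polynomial with constant term 54, so the system is type 1.
K_v = lim_{s→0} s·G(s) = 80 / 54 = 40/27.

40/27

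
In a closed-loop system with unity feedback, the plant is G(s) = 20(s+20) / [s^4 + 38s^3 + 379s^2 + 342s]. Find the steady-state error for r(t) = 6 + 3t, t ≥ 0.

2.565

Factoring s from the denominator leaves a polynomial with constant term 342, so the system is type 1. Taking each input component in turn:
  • 6: tracked with zero error.
  • 3t: e_ss = 3/K_v with K_v=200/171 → 2.565.
Total e_ss = 2.565.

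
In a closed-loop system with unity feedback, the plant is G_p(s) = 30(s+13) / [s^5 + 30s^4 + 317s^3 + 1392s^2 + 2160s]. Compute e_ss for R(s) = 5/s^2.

360/13

The denominator has no term below 2160s — 1 pole at s=0, type 1.
K_v = lim_{s→0} s·G_p(s) = 30·13 / 2160 = 13/72.
e_ss = 5/K_v = 5/(13/72) = 360/13.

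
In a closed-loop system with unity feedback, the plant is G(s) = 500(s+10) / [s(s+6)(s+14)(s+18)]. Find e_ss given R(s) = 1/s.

0

The open loop has one pole at the origin → type 1 system.
A type-1 system has K_p = ∞, so it tracks a step input with zero steady-state error.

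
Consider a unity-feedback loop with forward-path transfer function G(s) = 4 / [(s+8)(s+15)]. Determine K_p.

1/30

System type = 0 (no poles at s=0).
K_p = lim_{s→0} G(s) = 4 / (8·15) = 1/30.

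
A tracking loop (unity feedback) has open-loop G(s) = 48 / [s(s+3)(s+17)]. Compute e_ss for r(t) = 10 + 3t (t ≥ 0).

3.1875

System type = 1 (one pole at s=0). Treating each term separately:
  • 10: tracked with zero error.
  • 3t: e_ss = 3/K_v with K_v=16/17 → 3.1875.
Total e_ss = 3.1875.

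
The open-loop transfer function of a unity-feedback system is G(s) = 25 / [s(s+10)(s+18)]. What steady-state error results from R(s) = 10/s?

0

One free integrator in G(s): this is a type 1 system.
K_p = ∞ for a type-1 system; e_ss to a step is zero.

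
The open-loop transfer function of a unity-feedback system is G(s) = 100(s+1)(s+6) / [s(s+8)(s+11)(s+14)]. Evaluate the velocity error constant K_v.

75/154

G(s) has one factor of s in the denominator, so the system is type 1.
K_v = lim_{s→0} s·G(s) = 100·1·6 / (8·11·14) = 75/154.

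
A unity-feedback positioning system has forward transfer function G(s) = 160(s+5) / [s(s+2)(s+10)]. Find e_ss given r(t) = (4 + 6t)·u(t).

System type = 1 (one pole at s=0). Treating each term separately:
  • 4: tracked with zero error.
  • 6t: e_ss = 6/K_v with K_v=40 → 0.15.
Total e_ss = 0.15.

0.15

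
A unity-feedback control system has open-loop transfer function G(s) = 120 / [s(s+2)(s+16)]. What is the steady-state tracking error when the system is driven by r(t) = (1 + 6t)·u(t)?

1.6

G(s) has one factor of s in the denominator, so the system is type 1. Taking each input component in turn:
  • 1: tracked with zero error.
  • 6t: e_ss = 6/K_v with K_v=3.75 → 1.6.
Total e_ss = 1.6.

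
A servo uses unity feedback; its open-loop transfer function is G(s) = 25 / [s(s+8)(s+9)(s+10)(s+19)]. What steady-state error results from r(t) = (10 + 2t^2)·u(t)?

infinity

One free integrator in G(s): this is a type 1 system. Treating each term separately:
  • 10: tracked with zero error.
  • 2t^2: a type-1 system cannot track it, e_ss → ∞.
The unbounded component dominates.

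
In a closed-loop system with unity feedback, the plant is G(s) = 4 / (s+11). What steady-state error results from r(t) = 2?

The open loop has no poles at the origin → type 0 system.
K_p = lim_{s→0} G(s) = 4 / (11) = 4/11.
e_ss = 2/(1 + K_p) = 2/(15/11) = 22/15.

22/15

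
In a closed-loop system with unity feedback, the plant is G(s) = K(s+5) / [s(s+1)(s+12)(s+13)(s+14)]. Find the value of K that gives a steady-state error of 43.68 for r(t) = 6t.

The open loop has one pole at the origin → type 1 system.
K_v = lim_{s→0} s·G(s) = K·5 / (1·12·13·14) = (5/2184)·K.
e_ss = 6/K_v = 43.68 ⇒ K_v = 25/182 ⇒ K = (25/182)/(5/2184) = 60.

60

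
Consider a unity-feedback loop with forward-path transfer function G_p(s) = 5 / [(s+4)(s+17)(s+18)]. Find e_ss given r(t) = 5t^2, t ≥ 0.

No free integrators in G_p(s): this is a type 0 system.
For a type-0 system K_a = 0, so e_ss to a parabolic input is unbounded.

infinity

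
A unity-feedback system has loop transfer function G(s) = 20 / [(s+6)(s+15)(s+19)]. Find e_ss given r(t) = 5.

855/173

No free integrators in G(s): this is a type 0 system.
K_p = lim_{s→0} G(s) = 20 / (6·15·19) = 2/171.
e_ss = 5/(1 + K_p) = 5/(173/171) = 855/173.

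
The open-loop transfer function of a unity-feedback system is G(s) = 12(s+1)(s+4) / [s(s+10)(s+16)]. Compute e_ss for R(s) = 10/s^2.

System type = 1 (one pole at s=0).
K_v = lim_{s→0} s·G(s) = 12·1·4 / (10·16) = 0.3.
e_ss = 10/K_v = 10/0.3 = 100/3.

100/3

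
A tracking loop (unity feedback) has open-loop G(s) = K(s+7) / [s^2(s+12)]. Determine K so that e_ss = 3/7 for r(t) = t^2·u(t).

8

System type = 2 (two poles at s=0).
K_a = lim_{s→0} s^2·G(s) = K·7 / (12) = (7/12)·K.
e_ss = 2/K_a = 3/7 ⇒ K_a = 14/3 ⇒ K = (14/3)/(7/12) = 8.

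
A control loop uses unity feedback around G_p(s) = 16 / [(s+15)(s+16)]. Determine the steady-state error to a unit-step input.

0.9375

System type = 0 (no poles at s=0).
K_p = lim_{s→0} G_p(s) = 16 / (15·16) = 1/15.
e_ss = 1/(1 + K_p) = 1/(16/15) = 0.9375.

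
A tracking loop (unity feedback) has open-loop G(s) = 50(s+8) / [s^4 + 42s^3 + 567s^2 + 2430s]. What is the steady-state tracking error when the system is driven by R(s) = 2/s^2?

Lowest-order denominator term is 2430s, so the open loop has 1 pole at the origin → type 1 system.
K_v = lim_{s→0} s·G(s) = 50·8 / 2430 = 40/243.
e_ss = 2/K_v = 2/(40/243) = 12.15.

12.15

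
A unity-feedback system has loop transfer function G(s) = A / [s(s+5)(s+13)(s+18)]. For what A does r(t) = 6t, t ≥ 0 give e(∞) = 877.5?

G(s) has one factor of s in the denominator, so the system is type 1.
K_v = lim_{s→0} s·G(s) = A / (5·13·18) = (1/1170)·A.
e_ss = 6/K_v = 877.5 ⇒ K_v = 4/585 ⇒ A = (4/585)/(1/1170) = 8.

8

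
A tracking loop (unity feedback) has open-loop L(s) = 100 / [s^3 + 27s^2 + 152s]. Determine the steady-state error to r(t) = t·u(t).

Factoring s from the denominator leaves a polynomial with constant term 152, so the system is type 1.
K_v = lim_{s→0} s·L(s) = 100 / 152 = 25/38.
e_ss = 1/K_v = 1/(25/38) = 1.52.

1.52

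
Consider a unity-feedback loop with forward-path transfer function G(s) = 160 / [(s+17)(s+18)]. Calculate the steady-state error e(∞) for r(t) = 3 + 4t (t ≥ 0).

infinity

G(s) has no factors of s in the denominator, so the system is type 0. Taking each input component in turn:
  • 3: e_ss = 3/(1+K_p) with K_p=80/153 → 459/233.
  • 4t: a type-0 system cannot track it, e_ss → ∞.
The unbounded component dominates.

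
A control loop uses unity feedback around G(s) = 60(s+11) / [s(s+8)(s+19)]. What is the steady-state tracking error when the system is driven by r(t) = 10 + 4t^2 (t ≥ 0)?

infinity

System type = 1 (one pole at s=0). By superposition:
  • 10: tracked with zero error.
  • 4t^2: a type-1 system cannot track it, e_ss → ∞.
The unbounded component dominates.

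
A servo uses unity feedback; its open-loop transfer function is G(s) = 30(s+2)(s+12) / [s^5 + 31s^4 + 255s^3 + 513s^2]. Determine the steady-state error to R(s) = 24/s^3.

17.1

The denominator has no term below 513s^2 — 2 poles at s=0, type 2.
K_a = lim_{s→0} s^2·G(s) = 30·2·12 / 513 = 80/57.
r(t) = 12t^2 gives R(s) = 24/s^3.
e_ss = 24/K_a = 24/(80/57) = 17.1.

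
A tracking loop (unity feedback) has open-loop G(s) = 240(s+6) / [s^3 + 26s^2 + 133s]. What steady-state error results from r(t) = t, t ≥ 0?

Lowest-order denominator term is 133s, so the open loop has 1 pole at the origin → type 1 system.
K_v = lim_{s→0} s·G(s) = 240·6 / 133 = 1440/133.
e_ss = 1/K_v = 1/(1440/133) = 133/1440.

133/1440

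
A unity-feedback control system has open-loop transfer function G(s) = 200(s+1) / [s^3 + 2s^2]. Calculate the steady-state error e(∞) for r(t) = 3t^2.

Lowest-order denominator term is 2s^2, so the open loop has 2 poles at the origin → type 2 system.
K_a = lim_{s→0} s^2·G(s) = 200·1 / 2 = 100.
r(t) = 3t^2 gives R(s) = 6/s^3.
e_ss = 6/K_a = 6/100 = 0.06.

0.06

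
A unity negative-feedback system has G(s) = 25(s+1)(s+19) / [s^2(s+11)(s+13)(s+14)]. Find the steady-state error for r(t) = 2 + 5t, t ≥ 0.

G(s) has two factors of s in the denominator, so the system is type 2. By superposition:
  • 2: tracked with zero error.
  • 5t: tracked with zero error.
Total e_ss = 0.

0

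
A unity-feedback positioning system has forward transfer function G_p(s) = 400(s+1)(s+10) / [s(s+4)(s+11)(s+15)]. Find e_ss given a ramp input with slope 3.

One free integrator in G_p(s): this is a type 1 system.
K_v = lim_{s→0} s·G_p(s) = 400·1·10 / (4·11·15) = 200/33.
e_ss = 3/K_v = 3/(200/33) = 0.495.

0.495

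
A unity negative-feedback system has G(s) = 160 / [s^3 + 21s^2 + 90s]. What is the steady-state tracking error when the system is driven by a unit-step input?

Lowest-order denominator term is 90s, so the open loop has 1 pole at the origin → type 1 system.
A type-1 system has K_p = ∞, so it tracks a step input with zero steady-state error.

0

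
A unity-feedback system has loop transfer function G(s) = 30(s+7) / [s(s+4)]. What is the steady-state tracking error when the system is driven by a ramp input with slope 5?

2/21

One free integrator in G(s): this is a type 1 system.
K_v = lim_{s→0} s·G(s) = 30·7 / (4) = 52.5.
e_ss = 5/K_v = 5/52.5 = 2/21.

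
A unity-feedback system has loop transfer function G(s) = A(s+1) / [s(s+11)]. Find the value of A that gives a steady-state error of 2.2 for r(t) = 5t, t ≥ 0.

25

G(s) has one factor of s in the denominator, so the system is type 1.
K_v = lim_{s→0} s·G(s) = A·1 / (11) = (1/11)·A.
e_ss = 5/K_v = 2.2 ⇒ K_v = 25/11 ⇒ A = (25/11)/(1/11) = 25.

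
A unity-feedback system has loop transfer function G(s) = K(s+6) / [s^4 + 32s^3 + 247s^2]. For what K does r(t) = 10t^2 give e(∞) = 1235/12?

8

The denominator has no term below 247s^2 — 2 poles at s=0, type 2.
K_a = lim_{s→0} s^2·G(s) = K·6 / 247 = (6/247)·K.
e_ss = 20/K_a = 1235/12 ⇒ K_a = 48/247 ⇒ K = (48/247)/(6/247) = 8.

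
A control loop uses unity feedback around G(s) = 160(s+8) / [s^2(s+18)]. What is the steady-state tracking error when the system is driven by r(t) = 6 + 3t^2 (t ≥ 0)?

The open loop has two poles at the origin → type 2 system. Taking each input component in turn:
  • 6: tracked with zero error.
  • 3t^2: e_ss = 6/K_a with K_a=640/9 → 27/320.
Total e_ss = 27/320.

27/320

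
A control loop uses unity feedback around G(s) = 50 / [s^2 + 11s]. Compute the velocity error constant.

50/11

Factoring s from the denominator leaves a polynomial with constant term 11, so the system is type 1.
K_v = lim_{s→0} s·G(s) = 50 / 11 = 50/11.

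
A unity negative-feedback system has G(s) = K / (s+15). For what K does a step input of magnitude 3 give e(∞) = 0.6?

G(s) has no factors of s in the denominator, so the system is type 0.
K_p = lim_{s→0} G(s) = K / (15) = (1/15)·K.
e_ss = 3/(1 + K_p) = 0.6 ⇒ 1 + (1/15)·K = 5 ⇒ K = 60.

60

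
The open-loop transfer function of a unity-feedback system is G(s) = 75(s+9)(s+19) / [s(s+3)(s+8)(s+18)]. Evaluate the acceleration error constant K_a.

The open loop has one pole at the origin → type 1 system.
K_a = lim_{s→0} s^2·G(s) = 0 (the extra factor of s kills the finite limit).

0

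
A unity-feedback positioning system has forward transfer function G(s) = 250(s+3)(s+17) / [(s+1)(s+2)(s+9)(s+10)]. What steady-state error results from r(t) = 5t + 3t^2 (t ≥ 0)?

G(s) has no factors of s in the denominator, so the system is type 0. Taking each input component in turn:
  • 5t: a type-0 system cannot track it, e_ss → ∞.
  • 3t^2: a type-0 system cannot track it, e_ss → ∞.
The unbounded component dominates.

infinity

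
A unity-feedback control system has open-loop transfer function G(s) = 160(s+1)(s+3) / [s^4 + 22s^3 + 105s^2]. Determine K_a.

32/7

Factoring s^2 from the denominator leaves a polynomial with constant term 105, so the system is type 2.
K_a = lim_{s→0} s^2·G(s) = 160·1·3 / 105 = 32/7.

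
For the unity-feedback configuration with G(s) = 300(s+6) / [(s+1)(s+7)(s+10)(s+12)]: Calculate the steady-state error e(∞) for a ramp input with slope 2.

infinity

G(s) has no factors of s in the denominator, so the system is type 0.
K_v = lim_{s→0} s·G(s) = 0; the steady-state error to this ramp input grows without bound.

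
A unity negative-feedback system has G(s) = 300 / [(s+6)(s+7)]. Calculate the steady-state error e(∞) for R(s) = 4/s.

28/57

The open loop has no poles at the origin → type 0 system.
K_p = lim_{s→0} G(s) = 300 / (6·7) = 50/7.
e_ss = 4/(1 + K_p) = 4/(57/7) = 28/57.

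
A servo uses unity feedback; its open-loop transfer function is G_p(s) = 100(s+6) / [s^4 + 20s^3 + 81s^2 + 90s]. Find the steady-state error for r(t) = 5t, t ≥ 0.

Factoring s from the denominator leaves a polynomial with constant term 90, so the system is type 1.
K_v = lim_{s→0} s·G_p(s) = 100·6 / 90 = 20/3.
e_ss = 5/K_v = 5/(20/3) = 0.75.

0.75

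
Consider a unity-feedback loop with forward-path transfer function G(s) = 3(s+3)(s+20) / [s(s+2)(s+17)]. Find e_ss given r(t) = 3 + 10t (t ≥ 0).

System type = 1 (one pole at s=0). By superposition:
  • 3: tracked with zero error.
  • 10t: e_ss = 10/K_v with K_v=90/17 → 17/9.
Total e_ss = 17/9.

17/9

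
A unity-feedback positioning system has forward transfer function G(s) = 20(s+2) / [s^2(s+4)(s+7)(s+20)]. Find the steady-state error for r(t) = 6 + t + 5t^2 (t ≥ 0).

Two free integrators in G(s): this is a type 2 system. Taking each input component in turn:
  • 6: tracked with zero error.
  • t: tracked with zero error.
  • 5t^2: e_ss = 10/K_a with K_a=1/14 → 140.
Total e_ss = 140.

140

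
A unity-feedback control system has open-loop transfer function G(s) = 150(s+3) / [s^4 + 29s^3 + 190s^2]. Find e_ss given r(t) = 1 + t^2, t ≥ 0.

38/45

Lowest-order denominator term is 190s^2, so the open loop has 2 poles at the origin → type 2 system. Taking each input component in turn:
  • 1: tracked with zero error.
  • t^2: e_ss = 2/K_a with K_a=45/19 → 38/45.
Total e_ss = 38/45.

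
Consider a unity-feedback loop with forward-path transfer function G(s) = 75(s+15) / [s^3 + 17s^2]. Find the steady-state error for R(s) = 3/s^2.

0

Lowest-order denominator term is 17s^2, so the open loop has 2 poles at the origin → type 2 system.
A type-2 system has K_v = ∞, so it tracks a ramp input with zero steady-state error.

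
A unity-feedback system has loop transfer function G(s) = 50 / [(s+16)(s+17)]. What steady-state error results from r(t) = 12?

1632/161

No free integrators in G(s): this is a type 0 system.
K_p = lim_{s→0} G(s) = 50 / (16·17) = 25/136.
e_ss = 12/(1 + K_p) = 12/(161/136) = 1632/161.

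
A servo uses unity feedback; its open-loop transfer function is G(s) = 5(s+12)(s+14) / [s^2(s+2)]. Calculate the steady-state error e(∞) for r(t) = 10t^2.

G(s) has two factors of s in the denominator, so the system is type 2.
K_a = lim_{s→0} s^2·G(s) = 5·12·14 / (2) = 420.
r(t) = 10t^2 gives R(s) = 20/s^3.
e_ss = 20/K_a = 20/420 = 1/21.

1/21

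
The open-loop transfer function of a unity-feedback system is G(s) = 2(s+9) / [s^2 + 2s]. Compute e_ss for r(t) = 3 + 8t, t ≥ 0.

Lowest-order denominator term is 2s, so the open loop has 1 pole at the origin → type 1 system. Taking each input component in turn:
  • 3: tracked with zero error.
  • 8t: e_ss = 8/K_v with K_v=9 → 8/9.
Total e_ss = 8/9.

8/9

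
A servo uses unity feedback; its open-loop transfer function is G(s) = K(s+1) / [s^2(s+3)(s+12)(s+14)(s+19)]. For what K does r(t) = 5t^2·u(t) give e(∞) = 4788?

System type = 2 (two poles at s=0).
K_a = lim_{s→0} s^2·G(s) = K·1 / (3·12·14·19) = (1/9576)·K.
e_ss = 10/K_a = 4788 ⇒ K_a = 5/2394 ⇒ K = (5/2394)/(1/9576) = 20.

20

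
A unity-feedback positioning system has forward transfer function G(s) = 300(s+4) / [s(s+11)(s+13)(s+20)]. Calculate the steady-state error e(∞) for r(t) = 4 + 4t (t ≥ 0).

143/15

One free integrator in G(s): this is a type 1 system. By superposition:
  • 4: tracked with zero error.
  • 4t: e_ss = 4/K_v with K_v=60/143 → 143/15.
Total e_ss = 143/15.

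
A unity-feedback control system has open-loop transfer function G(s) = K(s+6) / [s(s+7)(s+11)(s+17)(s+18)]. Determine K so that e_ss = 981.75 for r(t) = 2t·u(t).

8

System type = 1 (one pole at s=0).
K_v = lim_{s→0} s·G(s) = K·6 / (7·11·17·18) = (1/3927)·K.
e_ss = 2/K_v = 981.75 ⇒ K_v = 8/3927 ⇒ K = (8/3927)/(1/3927) = 8.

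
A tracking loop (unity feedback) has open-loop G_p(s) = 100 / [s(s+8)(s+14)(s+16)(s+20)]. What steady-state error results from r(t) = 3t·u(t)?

The open loop has one pole at the origin → type 1 system.
K_v = lim_{s→0} s·G_p(s) = 100 / (8·14·16·20) = 5/1792.
e_ss = 3/K_v = 3/(5/1792) = 1075.2.

1075.2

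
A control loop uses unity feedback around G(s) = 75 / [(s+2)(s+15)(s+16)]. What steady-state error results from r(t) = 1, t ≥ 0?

The open loop has no poles at the origin → type 0 system.
K_p = lim_{s→0} G(s) = 75 / (2·15·16) = 5/32.
e_ss = 1/(1 + K_p) = 1/(37/32) = 32/37.

32/37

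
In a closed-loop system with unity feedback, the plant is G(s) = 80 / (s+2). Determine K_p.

The open loop has no poles at the origin → type 0 system.
K_p = lim_{s→0} G(s) = 80 / (2) = 40.

40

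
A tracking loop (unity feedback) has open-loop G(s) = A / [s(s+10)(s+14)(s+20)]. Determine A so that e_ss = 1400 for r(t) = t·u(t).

2

One free integrator in G(s): this is a type 1 system.
K_v = lim_{s→0} s·G(s) = A / (10·14·20) = (1/2800)·A.
e_ss = 1/K_v = 1400 ⇒ K_v = 1/1400 ⇒ A = (1/1400)/(1/2800) = 2.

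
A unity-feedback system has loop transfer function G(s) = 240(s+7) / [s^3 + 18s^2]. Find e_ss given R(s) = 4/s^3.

3/70

Lowest-order denominator term is 18s^2, so the open loop has 2 poles at the origin → type 2 system.
K_a = lim_{s→0} s^2·G(s) = 240·7 / 18 = 280/3.
r(t) = 2t^2 gives R(s) = 4/s^3.
e_ss = 4/K_a = 4/(280/3) = 3/70.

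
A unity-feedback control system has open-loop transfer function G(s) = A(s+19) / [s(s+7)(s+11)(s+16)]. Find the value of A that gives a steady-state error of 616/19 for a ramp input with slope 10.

System type = 1 (one pole at s=0).
K_v = lim_{s→0} s·G(s) = A·19 / (7·11·16) = (19/1232)·A.
e_ss = 10/K_v = 616/19 ⇒ K_v = 95/308 ⇒ A = (95/308)/(19/1232) = 20.

20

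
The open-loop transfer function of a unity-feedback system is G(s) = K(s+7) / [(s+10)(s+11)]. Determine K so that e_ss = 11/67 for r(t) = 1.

80

No free integrators in G(s): this is a type 0 system.
K_p = lim_{s→0} G(s) = K·7 / (10·11) = (7/110)·K.
e_ss = 1/(1 + K_p) = 11/67 ⇒ 1 + (7/110)·K = 67/11 ⇒ K = 80.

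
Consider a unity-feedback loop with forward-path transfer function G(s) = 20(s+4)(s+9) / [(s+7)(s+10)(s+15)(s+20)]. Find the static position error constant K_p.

6/175

No free integrators in G(s): this is a type 0 system.
K_p = lim_{s→0} G(s) = 20·4·9 / (7·10·15·20) = 6/175.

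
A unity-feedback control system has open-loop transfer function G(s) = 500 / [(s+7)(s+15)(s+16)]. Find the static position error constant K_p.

25/84

The open loop has no poles at the origin → type 0 system.
K_p = lim_{s→0} G(s) = 500 / (7·15·16) = 25/84.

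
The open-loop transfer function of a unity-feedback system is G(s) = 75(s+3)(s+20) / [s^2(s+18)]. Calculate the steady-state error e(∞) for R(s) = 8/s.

0

The open loop has two poles at the origin → type 2 system.
K_p = ∞ for a type-2 system; e_ss to a step is zero.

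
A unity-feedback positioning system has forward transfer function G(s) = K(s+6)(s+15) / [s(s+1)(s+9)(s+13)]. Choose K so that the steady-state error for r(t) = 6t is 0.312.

One free integrator in G(s): this is a type 1 system.
K_v = lim_{s→0} s·G(s) = K·6·15 / (1·9·13) = (10/13)·K.
e_ss = 6/K_v = 0.312 ⇒ K_v = 250/13 ⇒ K = (250/13)/(10/13) = 25.

25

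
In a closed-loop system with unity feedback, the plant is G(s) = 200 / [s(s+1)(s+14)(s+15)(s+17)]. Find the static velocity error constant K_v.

The open loop has one pole at the origin → type 1 system.
K_v = lim_{s→0} s·G(s) = 200 / (1·14·15·17) = 20/357.

20/357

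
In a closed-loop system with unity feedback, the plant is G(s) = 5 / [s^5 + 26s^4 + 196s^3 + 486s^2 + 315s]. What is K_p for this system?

K_p = lim_{s→0} G(s); with 1 pole at the origin the limit diverges, so K_p = ∞.

infinity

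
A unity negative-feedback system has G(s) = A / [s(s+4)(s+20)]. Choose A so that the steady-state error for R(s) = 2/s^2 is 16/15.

System type = 1 (one pole at s=0).
K_v = lim_{s→0} s·G(s) = A / (4·20) = 0.0125·A.
e_ss = 2/K_v = 16/15 ⇒ K_v = 1.875 ⇒ A = 1.875/0.0125 = 150.

150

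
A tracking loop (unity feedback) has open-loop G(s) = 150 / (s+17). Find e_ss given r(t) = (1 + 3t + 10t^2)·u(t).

infinity

The open loop has no poles at the origin → type 0 system. Taking each input component in turn:
  • 1: e_ss = 1/(1+K_p) with K_p=150/17 → 17/167.
  • 3t: a type-0 system cannot track it, e_ss → ∞.
  • 10t^2: a type-0 system cannot track it, e_ss → ∞.
The unbounded component dominates.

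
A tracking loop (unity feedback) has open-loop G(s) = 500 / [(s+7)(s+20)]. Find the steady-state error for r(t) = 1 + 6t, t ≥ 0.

infinity

System type = 0 (no poles at s=0). Treating each term separately:
  • 1: e_ss = 1/(1+K_p) with K_p=25/7 → 7/32.
  • 6t: a type-0 system cannot track it, e_ss → ∞.
The unbounded component dominates.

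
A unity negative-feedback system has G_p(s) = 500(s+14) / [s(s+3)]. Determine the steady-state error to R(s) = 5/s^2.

The open loop has one pole at the origin → type 1 system.
K_v = lim_{s→0} s·G_p(s) = 500·14 / (3) = 7000/3.
e_ss = 5/K_v = 5/(7000/3) = 3/1400.

3/1400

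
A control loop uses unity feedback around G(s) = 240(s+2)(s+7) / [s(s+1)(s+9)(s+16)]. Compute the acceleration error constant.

One free integrator in G(s): this is a type 1 system.
K_a = lim_{s→0} s^2·G(s) = 0 (the extra factor of s kills the finite limit).

0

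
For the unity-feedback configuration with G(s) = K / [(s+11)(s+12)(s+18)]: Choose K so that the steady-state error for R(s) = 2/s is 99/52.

No free integrators in G(s): this is a type 0 system.
K_p = lim_{s→0} G(s) = K / (11·12·18) = (1/2376)·K.
e_ss = 2/(1 + K_p) = 99/52 ⇒ 1 + (1/2376)·K = 104/99 ⇒ K = 120.

120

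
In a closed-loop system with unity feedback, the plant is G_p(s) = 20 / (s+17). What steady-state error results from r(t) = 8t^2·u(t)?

infinity

No free integrators in G_p(s): this is a type 0 system.
K_a = lim_{s→0} s^2·G_p(s) = 0; the steady-state error to this parabolic input grows without bound.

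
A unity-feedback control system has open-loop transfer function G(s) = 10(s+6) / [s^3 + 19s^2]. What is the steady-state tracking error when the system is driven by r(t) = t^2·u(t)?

19/30

Factoring s^2 from the denominator leaves a polynomial with constant term 19, so the system is type 2.
K_a = lim_{s→0} s^2·G(s) = 10·6 / 19 = 60/19.
r(t) = t^2 gives R(s) = 2/s^3.
e_ss = 2/K_a = 2/(60/19) = 19/30.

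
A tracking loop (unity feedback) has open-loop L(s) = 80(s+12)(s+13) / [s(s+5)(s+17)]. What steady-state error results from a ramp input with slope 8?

The open loop has one pole at the origin → type 1 system.
K_v = lim_{s→0} s·L(s) = 80·12·13 / (5·17) = 2496/17.
e_ss = 8/K_v = 8/(2496/17) = 17/312.

17/312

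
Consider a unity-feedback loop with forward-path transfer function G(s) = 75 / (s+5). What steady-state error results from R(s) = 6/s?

System type = 0 (no poles at s=0).
K_p = lim_{s→0} G(s) = 75 / (5) = 15.
e_ss = 6/(1 + K_p) = 6/16 = 0.375.

0.375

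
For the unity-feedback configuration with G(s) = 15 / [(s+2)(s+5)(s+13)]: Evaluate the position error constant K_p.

No free integrators in G(s): this is a type 0 system.
K_p = lim_{s→0} G(s) = 15 / (2·5·13) = 3/26.

3/26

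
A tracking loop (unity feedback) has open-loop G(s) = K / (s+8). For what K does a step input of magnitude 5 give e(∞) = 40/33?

25

The open loop has no poles at the origin → type 0 system.
K_p = lim_{s→0} G(s) = K / (8) = 0.125·K.
e_ss = 5/(1 + K_p) = 40/33 ⇒ 1 + 0.125·K = 4.125 ⇒ K = 25.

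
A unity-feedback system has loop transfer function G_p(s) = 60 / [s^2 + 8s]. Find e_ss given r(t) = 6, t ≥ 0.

0

The denominator has no term below 8s — 1 pole at s=0, type 1.
K_p = ∞ for a type-1 system; e_ss to a step is zero.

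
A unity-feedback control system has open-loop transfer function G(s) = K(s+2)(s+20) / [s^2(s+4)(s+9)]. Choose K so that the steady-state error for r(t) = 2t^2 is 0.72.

The open loop has two poles at the origin → type 2 system.
K_a = lim_{s→0} s^2·G(s) = K·2·20 / (4·9) = (10/9)·K.
e_ss = 4/K_a = 0.72 ⇒ K_a = 50/9 ⇒ K = (50/9)/(10/9) = 5.

5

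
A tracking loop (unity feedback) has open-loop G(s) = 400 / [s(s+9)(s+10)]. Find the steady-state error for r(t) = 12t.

2.7

G(s) has one factor of s in the denominator, so the system is type 1.
K_v = lim_{s→0} s·G(s) = 400 / (9·10) = 40/9.
e_ss = 12/K_v = 12/(40/9) = 2.7.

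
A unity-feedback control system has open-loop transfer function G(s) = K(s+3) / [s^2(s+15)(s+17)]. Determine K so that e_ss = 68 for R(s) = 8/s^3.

10

G(s) has two factors of s in the denominator, so the system is type 2.
K_a = lim_{s→0} s^2·G(s) = K·3 / (15·17) = (1/85)·K.
e_ss = 8/K_a = 68 ⇒ K_a = 2/17 ⇒ K = (2/17)/(1/85) = 10.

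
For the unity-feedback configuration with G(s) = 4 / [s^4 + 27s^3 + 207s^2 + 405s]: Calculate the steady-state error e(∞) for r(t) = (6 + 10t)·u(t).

Factoring s from the denominator leaves a polynomial with constant term 405, so the system is type 1. Taking each input component in turn:
  • 6: tracked with zero error.
  • 10t: e_ss = 10/K_v with K_v=4/405 → 1012.5.
Total e_ss = 1012.5.

1012.5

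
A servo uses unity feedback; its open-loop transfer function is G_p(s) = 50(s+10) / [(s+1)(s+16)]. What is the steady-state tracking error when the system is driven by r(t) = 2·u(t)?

No free integrators in G_p(s): this is a type 0 system.
K_p = lim_{s→0} G_p(s) = 50·10 / (1·16) = 31.25.
e_ss = 2/(1 + K_p) = 2/32.25 = 8/129.

8/129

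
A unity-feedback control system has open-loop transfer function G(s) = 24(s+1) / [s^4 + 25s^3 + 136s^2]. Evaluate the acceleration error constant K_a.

3/17

Factoring s^2 from the denominator leaves a polynomial with constant term 136, so the system is type 2.
K_a = lim_{s→0} s^2·G(s) = 24·1 / 136 = 3/17.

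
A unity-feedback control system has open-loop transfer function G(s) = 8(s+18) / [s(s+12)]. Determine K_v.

12

The open loop has one pole at the origin → type 1 system.
K_v = lim_{s→0} s·G(s) = 8·18 / (12) = 12.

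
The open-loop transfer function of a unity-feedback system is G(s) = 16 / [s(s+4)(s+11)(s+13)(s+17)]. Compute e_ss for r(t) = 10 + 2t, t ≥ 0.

G(s) has one factor of s in the denominator, so the system is type 1. Treating each term separately:
  • 10: tracked with zero error.
  • 2t: e_ss = 2/K_v with K_v=4/2431 → 1215.5.
Total e_ss = 1215.5.

1215.5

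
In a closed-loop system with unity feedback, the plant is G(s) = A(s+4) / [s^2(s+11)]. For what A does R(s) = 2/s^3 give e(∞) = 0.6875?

System type = 2 (two poles at s=0).
K_a = lim_{s→0} s^2·G(s) = A·4 / (11) = (4/11)·A.
e_ss = 2/K_a = 0.6875 ⇒ K_a = 32/11 ⇒ A = (32/11)/(4/11) = 8.

8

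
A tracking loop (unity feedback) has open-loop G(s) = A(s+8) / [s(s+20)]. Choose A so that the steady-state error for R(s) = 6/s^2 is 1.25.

12

G(s) has one factor of s in the denominator, so the system is type 1.
K_v = lim_{s→0} s·G(s) = A·8 / (20) = 0.4·A.
e_ss = 6/K_v = 1.25 ⇒ K_v = 4.8 ⇒ A = 4.8/0.4 = 12.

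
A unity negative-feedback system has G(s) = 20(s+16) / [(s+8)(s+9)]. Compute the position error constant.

40/9

System type = 0 (no poles at s=0).
K_p = lim_{s→0} G(s) = 20·16 / (8·9) = 40/9.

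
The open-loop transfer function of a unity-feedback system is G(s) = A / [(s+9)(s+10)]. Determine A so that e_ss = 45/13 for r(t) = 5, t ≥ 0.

40

System type = 0 (no poles at s=0).
K_p = lim_{s→0} G(s) = A / (9·10) = (1/90)·A.
e_ss = 5/(1 + K_p) = 45/13 ⇒ 1 + (1/90)·A = 13/9 ⇒ A = 40.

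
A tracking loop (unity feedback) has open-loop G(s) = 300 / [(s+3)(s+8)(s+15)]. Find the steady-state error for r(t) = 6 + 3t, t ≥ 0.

infinity

System type = 0 (no poles at s=0). By superposition:
  • 6: e_ss = 6/(1+K_p) with K_p=5/6 → 36/11.
  • 3t: a type-0 system cannot track it, e_ss → ∞.
The unbounded component dominates.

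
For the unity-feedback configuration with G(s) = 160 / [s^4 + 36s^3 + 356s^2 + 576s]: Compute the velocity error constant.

5/18

Factoring s from the denominator leaves a polynomial with constant term 576, so the system is type 1.
K_v = lim_{s→0} s·G(s) = 160 / 576 = 5/18.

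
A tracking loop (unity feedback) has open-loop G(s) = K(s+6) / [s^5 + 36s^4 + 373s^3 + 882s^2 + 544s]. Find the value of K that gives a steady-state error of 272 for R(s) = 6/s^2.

The denominator has no term below 544s — 1 pole at s=0, type 1.
K_v = lim_{s→0} s·G(s) = K·6 / 544 = (3/272)·K.
e_ss = 6/K_v = 272 ⇒ K_v = 3/136 ⇒ K = (3/136)/(3/272) = 2.

2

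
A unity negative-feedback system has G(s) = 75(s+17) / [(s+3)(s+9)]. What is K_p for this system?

The open loop has no poles at the origin → type 0 system.
K_p = lim_{s→0} G(s) = 75·17 / (3·9) = 425/9.

425/9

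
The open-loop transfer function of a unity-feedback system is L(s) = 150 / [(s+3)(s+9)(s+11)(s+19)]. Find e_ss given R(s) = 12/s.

L(s) has no factors of s in the denominator, so the system is type 0.
K_p = lim_{s→0} L(s) = 150 / (3·9·11·19) = 50/1881.
e_ss = 12/(1 + K_p) = 12/(1931/1881) = 22572/1931.

22572/1931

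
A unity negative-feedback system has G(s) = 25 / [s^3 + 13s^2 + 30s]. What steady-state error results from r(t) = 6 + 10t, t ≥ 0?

12

The denominator has no term below 30s — 1 pole at s=0, type 1. By superposition:
  • 6: tracked with zero error.
  • 10t: e_ss = 10/K_v with K_v=5/6 → 12.
Total e_ss = 12.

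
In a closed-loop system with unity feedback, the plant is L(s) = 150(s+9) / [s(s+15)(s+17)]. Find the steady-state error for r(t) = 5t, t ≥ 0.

The open loop has one pole at the origin → type 1 system.
K_v = lim_{s→0} s·L(s) = 150·9 / (15·17) = 90/17.
e_ss = 5/K_v = 5/(90/17) = 17/18.

17/18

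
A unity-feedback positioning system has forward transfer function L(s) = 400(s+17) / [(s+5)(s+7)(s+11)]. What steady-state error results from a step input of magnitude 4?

308/1437

System type = 0 (no poles at s=0).
K_p = lim_{s→0} L(s) = 400·17 / (5·7·11) = 1360/77.
e_ss = 4/(1 + K_p) = 4/(1437/77) = 308/1437.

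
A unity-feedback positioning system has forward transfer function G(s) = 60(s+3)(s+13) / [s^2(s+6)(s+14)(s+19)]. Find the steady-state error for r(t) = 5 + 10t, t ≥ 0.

System type = 2 (two poles at s=0). Taking each input component in turn:
  • 5: tracked with zero error.
  • 10t: tracked with zero error.
Total e_ss = 0.

0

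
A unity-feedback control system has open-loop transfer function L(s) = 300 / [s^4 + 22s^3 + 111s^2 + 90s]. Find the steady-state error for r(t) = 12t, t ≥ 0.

The denominator has no term below 90s — 1 pole at s=0, type 1.
K_v = lim_{s→0} s·L(s) = 300 / 90 = 10/3.
e_ss = 12/K_v = 12/(10/3) = 3.6.

3.6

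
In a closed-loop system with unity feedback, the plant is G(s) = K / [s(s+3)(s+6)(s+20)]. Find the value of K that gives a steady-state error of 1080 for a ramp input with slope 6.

System type = 1 (one pole at s=0).
K_v = lim_{s→0} s·G(s) = K / (3·6·20) = (1/360)·K.
e_ss = 6/K_v = 1080 ⇒ K_v = 1/180 ⇒ K = (1/180)/(1/360) = 2.

2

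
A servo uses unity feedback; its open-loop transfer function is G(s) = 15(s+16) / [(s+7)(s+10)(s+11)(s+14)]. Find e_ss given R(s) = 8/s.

No free integrators in G(s): this is a type 0 system.
K_p = lim_{s→0} G(s) = 15·16 / (7·10·11·14) = 12/539.
e_ss = 8/(1 + K_p) = 8/(551/539) = 4312/551.

4312/551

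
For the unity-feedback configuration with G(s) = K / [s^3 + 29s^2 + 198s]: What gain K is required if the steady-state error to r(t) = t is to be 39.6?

The denominator has no term below 198s — 1 pole at s=0, type 1.
K_v = lim_{s→0} s·G(s) = K / 198 = (1/198)·K.
e_ss = 1/K_v = 39.6 ⇒ K_v = 5/198 ⇒ K = (5/198)/(1/198) = 5.

5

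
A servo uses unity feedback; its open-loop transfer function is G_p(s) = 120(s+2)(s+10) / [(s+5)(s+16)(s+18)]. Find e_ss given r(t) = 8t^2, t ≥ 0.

infinity

The open loop has no poles at the origin → type 0 system.
K_a = lim_{s→0} s^2·G_p(s) = 0; the steady-state error to this parabolic input grows without bound.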